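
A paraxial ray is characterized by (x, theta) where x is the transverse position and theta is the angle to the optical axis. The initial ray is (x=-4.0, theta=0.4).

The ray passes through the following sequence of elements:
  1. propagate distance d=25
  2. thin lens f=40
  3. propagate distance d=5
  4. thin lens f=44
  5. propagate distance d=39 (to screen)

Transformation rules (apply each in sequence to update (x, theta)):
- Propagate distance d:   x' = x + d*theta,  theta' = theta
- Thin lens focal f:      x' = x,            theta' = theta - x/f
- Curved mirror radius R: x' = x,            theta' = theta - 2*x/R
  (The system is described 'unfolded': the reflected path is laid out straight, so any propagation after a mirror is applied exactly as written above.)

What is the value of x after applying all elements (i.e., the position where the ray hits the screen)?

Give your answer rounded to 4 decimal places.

Answer: 10.5739

Derivation:
Initial: x=-4.0000 theta=0.4000
After 1 (propagate distance d=25): x=6.0000 theta=0.4000
After 2 (thin lens f=40): x=6.0000 theta=0.2500
After 3 (propagate distance d=5): x=7.2500 theta=0.2500
After 4 (thin lens f=44): x=7.2500 theta=15/176 (≈0.0852)
After 5 (propagate distance d=39 (to screen)): x=1861/176 (≈10.5739) theta=15/176 (≈0.0852)
Rounded to 4 decimal places: x = 10.5739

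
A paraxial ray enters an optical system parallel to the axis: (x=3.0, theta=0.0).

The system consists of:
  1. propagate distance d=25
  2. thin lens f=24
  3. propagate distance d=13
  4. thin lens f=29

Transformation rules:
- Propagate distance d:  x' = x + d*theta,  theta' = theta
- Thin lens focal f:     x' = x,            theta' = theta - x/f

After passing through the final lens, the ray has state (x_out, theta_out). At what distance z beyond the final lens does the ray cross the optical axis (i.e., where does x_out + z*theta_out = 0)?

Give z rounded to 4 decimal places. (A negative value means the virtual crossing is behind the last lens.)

Answer: 7.9750

Derivation:
Initial: x=3.0000 theta=0.0000
After 1 (propagate distance d=25): x=3.0000 theta=0.0000
After 2 (thin lens f=24): x=3.0000 theta=-0.1250
After 3 (propagate distance d=13): x=1.3750 theta=-0.1250
After 4 (thin lens f=29): x=1.3750 theta=-5/29 (≈-0.1724)
z_focus = -x_out/theta_out = -(1.3750)/(-5/29) = 7.9750
Rounded to 4 decimal places: z = 7.9750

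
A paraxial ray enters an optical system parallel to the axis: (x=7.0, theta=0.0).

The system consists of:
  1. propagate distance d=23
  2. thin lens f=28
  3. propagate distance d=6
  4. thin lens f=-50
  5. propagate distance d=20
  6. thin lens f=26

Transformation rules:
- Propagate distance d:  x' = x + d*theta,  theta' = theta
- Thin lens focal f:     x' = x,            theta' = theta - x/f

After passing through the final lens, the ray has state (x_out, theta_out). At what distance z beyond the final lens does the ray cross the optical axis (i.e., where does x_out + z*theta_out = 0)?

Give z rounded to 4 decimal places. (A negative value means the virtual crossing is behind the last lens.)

Initial: x=7.0000 theta=0.0000
After 1 (propagate distance d=23): x=7.0000 theta=0.0000
After 2 (thin lens f=28): x=7.0000 theta=-0.2500
After 3 (propagate distance d=6): x=5.5000 theta=-0.2500
After 4 (thin lens f=-50): x=5.5000 theta=-0.1400
After 5 (propagate distance d=20): x=2.7000 theta=-0.1400
After 6 (thin lens f=26): x=2.7000 theta=-317/1300 (≈-0.2438)
z_focus = -x_out/theta_out = -(2.7000)/(-317/1300) = 3510/317 ≈ 11.0726
Rounded to 4 decimal places: z = 11.0726

Answer: 11.0726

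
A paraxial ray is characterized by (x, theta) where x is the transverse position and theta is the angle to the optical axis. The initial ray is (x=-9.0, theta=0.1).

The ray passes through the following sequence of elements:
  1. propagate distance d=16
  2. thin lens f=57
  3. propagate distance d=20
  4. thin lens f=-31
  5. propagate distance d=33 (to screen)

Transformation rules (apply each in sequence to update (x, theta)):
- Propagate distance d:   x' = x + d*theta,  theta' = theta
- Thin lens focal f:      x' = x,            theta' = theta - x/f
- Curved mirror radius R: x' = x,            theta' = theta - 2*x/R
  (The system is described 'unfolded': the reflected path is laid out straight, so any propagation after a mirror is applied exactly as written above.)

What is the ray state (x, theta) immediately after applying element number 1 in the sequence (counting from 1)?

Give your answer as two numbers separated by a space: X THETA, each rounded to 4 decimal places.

Answer: -7.4000 0.1000

Derivation:
Initial: x=-9.0000 theta=0.1000
After 1 (propagate distance d=16): x=-7.4000 theta=0.1000
Rounded to 4 decimal places: x = -7.4000, theta = 0.1000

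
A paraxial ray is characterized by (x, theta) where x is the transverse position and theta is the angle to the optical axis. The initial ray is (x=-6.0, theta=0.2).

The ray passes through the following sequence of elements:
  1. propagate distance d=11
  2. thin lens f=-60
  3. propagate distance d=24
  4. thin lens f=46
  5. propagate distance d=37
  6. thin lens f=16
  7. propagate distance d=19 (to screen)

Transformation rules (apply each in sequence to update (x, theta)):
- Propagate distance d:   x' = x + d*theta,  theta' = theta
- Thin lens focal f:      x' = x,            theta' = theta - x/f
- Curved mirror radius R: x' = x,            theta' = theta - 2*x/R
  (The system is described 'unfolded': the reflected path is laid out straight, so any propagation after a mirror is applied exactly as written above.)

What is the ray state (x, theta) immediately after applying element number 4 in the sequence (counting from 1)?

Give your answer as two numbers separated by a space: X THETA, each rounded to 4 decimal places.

Answer: -0.5200 0.1480

Derivation:
Initial: x=-6.0000 theta=0.2000
After 1 (propagate distance d=11): x=-3.8000 theta=0.2000
After 2 (thin lens f=-60): x=-3.8000 theta=41/300 (≈0.1367)
After 3 (propagate distance d=24): x=-0.5200 theta=41/300 (≈0.1367)
After 4 (thin lens f=46): x=-0.5200 theta=1021/6900 (≈0.1480)
Rounded to 4 decimal places: x = -0.5200, theta = 0.1480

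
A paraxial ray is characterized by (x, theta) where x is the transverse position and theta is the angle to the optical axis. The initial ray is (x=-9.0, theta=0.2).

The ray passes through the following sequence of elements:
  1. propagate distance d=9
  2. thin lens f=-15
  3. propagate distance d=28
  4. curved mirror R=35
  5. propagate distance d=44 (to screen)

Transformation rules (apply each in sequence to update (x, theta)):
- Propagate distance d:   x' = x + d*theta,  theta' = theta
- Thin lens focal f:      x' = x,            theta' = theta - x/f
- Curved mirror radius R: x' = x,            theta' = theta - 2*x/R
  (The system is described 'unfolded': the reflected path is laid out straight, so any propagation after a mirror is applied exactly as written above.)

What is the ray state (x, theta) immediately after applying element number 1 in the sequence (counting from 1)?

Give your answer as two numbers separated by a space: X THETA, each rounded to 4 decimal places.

Answer: -7.2000 0.2000

Derivation:
Initial: x=-9.0000 theta=0.2000
After 1 (propagate distance d=9): x=-7.2000 theta=0.2000
Rounded to 4 decimal places: x = -7.2000, theta = 0.2000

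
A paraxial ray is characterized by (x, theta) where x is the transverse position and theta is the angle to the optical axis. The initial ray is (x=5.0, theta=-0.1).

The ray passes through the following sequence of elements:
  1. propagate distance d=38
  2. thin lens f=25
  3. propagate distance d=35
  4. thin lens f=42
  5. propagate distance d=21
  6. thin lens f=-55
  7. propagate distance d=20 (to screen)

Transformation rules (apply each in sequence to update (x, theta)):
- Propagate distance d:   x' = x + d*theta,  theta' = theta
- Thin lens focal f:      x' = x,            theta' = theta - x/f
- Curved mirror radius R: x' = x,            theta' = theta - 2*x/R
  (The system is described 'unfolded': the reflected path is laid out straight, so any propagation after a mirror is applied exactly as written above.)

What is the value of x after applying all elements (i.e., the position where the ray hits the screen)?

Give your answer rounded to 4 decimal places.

Answer: -8.0166

Derivation:
Initial: x=5.0000 theta=-0.1000
After 1 (propagate distance d=38): x=1.2000 theta=-0.1000
After 2 (thin lens f=25): x=1.2000 theta=-0.1480
After 3 (propagate distance d=35): x=-3.9800 theta=-0.1480
After 4 (thin lens f=42): x=-3.9800 theta=-559/10500 (≈-0.0532)
After 5 (propagate distance d=21): x=-5.0980 theta=-559/10500 (≈-0.0532)
After 6 (thin lens f=-55): x=-5.0980 theta=-42137/288750 (≈-0.1459)
After 7 (propagate distance d=20 (to screen)): x=-185183/23100 (≈-8.0166) theta=-42137/288750 (≈-0.1459)
Rounded to 4 decimal places: x = -8.0166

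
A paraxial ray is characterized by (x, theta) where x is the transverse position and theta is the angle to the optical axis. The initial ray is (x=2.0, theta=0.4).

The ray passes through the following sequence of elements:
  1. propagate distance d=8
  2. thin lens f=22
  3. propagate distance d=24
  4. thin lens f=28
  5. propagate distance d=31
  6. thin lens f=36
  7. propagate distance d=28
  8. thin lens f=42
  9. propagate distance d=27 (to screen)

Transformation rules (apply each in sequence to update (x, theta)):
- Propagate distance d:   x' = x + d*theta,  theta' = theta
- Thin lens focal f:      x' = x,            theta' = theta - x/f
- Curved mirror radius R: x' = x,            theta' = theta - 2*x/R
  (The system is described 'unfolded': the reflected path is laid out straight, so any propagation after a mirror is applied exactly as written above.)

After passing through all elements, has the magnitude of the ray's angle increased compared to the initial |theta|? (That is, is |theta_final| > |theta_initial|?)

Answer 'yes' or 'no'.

Answer: no

Derivation:
Initial: x=2.0000 theta=0.4000
After 1 (propagate distance d=8): x=5.2000 theta=0.4000
After 2 (thin lens f=22): x=5.2000 theta=9/55 (≈0.1636)
After 3 (propagate distance d=24): x=502/55 (≈9.1273) theta=9/55 (≈0.1636)
After 4 (thin lens f=28): x=502/55 (≈9.1273) theta=-25/154 (≈-0.1623)
After 5 (propagate distance d=31): x=3153/770 (≈4.0948) theta=-25/154 (≈-0.1623)
After 6 (thin lens f=36): x=3153/770 (≈4.0948) theta=-2551/9240 (≈-0.2761)
After 7 (propagate distance d=28): x=-4199/1155 (≈-3.6355) theta=-2551/9240 (≈-0.2761)
After 8 (thin lens f=42): x=-4199/1155 (≈-3.6355) theta=-7355/38808 (≈-0.1895)
After 9 (propagate distance d=27 (to screen)): x=-566119/64680 (≈-8.7526) theta=-7355/38808 (≈-0.1895)
|theta_initial|=0.4000 |theta_final|=7355/38808 (≈0.1895) -> not increased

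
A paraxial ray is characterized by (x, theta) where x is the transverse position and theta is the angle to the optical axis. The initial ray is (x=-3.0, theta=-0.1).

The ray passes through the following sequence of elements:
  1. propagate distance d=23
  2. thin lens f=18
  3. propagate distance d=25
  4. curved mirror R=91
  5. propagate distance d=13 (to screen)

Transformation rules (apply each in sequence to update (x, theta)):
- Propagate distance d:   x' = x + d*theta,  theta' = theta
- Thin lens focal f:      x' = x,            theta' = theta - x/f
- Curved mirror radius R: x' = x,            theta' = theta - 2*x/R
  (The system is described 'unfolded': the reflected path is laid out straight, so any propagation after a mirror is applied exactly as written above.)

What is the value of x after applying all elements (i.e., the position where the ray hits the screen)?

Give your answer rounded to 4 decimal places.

Answer: 2.2143

Derivation:
Initial: x=-3.0000 theta=-0.1000
After 1 (propagate distance d=23): x=-5.3000 theta=-0.1000
After 2 (thin lens f=18): x=-5.3000 theta=7/36 (≈0.1944)
After 3 (propagate distance d=25): x=-79/180 (≈-0.4389) theta=7/36 (≈0.1944)
After 4 (curved mirror R=91): x=-79/180 (≈-0.4389) theta=3343/16380 (≈0.2041)
After 5 (propagate distance d=13 (to screen)): x=31/14 (≈2.2143) theta=3343/16380 (≈0.2041)
Rounded to 4 decimal places: x = 2.2143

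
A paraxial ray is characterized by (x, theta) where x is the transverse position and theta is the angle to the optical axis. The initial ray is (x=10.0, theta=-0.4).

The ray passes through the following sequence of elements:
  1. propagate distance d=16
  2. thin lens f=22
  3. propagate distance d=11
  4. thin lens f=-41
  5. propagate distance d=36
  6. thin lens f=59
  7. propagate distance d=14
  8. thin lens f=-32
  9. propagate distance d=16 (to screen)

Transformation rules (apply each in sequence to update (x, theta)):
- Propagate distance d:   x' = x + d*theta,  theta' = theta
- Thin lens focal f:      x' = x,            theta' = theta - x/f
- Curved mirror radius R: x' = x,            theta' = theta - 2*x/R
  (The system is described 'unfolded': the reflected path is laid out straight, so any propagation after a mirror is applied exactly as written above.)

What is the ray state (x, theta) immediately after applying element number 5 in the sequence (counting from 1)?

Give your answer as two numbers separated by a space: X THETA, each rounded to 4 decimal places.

Answer: -25.1738 -0.6271

Derivation:
Initial: x=10.0000 theta=-0.4000
After 1 (propagate distance d=16): x=3.6000 theta=-0.4000
After 2 (thin lens f=22): x=3.6000 theta=-31/55 (≈-0.5636)
After 3 (propagate distance d=11): x=-2.6000 theta=-31/55 (≈-0.5636)
After 4 (thin lens f=-41): x=-2.6000 theta=-1414/2255 (≈-0.6271)
After 5 (propagate distance d=36): x=-56767/2255 (≈-25.1738) theta=-1414/2255 (≈-0.6271)
Rounded to 4 decimal places: x = -25.1738, theta = -0.6271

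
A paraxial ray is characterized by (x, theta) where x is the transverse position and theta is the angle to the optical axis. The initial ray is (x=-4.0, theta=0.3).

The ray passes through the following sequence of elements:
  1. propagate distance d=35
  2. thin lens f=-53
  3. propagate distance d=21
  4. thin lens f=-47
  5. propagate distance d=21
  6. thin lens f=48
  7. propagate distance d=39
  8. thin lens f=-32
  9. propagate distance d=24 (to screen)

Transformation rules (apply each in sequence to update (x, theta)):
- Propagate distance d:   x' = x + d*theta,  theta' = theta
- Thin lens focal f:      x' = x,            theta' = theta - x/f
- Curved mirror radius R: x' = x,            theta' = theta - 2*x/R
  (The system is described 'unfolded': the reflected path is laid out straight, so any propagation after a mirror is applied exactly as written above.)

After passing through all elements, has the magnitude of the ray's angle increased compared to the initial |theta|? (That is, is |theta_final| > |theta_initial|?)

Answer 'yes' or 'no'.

Answer: yes

Derivation:
Initial: x=-4.0000 theta=0.3000
After 1 (propagate distance d=35): x=6.5000 theta=0.3000
After 2 (thin lens f=-53): x=6.5000 theta=112/265 (≈0.4226)
After 3 (propagate distance d=21): x=8149/530 (≈15.3755) theta=112/265 (≈0.4226)
After 4 (thin lens f=-47): x=8149/530 (≈15.3755) theta=18677/24910 (≈0.7498)
After 5 (propagate distance d=21): x=77522/2491 (≈31.1208) theta=18677/24910 (≈0.7498)
After 6 (thin lens f=48): x=77522/2491 (≈31.1208) theta=30319/298920 (≈0.1014)
After 7 (propagate distance d=39): x=3495027/99640 (≈35.0765) theta=30319/298920 (≈0.1014)
After 8 (thin lens f=-32): x=3495027/99640 (≈35.0765) theta=11455289/9565440 (≈1.1976)
After 9 (propagate distance d=24 (to screen)): x=25435397/398560 (≈63.8182) theta=11455289/9565440 (≈1.1976)
|theta_initial|=0.3000 |theta_final|=11455289/9565440 (≈1.1976) -> increased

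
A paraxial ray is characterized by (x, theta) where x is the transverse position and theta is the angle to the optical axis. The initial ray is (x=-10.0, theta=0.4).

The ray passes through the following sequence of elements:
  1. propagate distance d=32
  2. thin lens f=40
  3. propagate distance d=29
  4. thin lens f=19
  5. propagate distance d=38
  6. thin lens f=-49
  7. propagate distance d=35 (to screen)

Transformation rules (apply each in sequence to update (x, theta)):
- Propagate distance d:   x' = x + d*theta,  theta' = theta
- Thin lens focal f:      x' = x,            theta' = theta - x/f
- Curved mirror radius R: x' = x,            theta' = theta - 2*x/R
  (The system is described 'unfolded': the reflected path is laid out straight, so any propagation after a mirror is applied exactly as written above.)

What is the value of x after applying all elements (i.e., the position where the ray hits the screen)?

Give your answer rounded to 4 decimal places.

Initial: x=-10.0000 theta=0.4000
After 1 (propagate distance d=32): x=2.8000 theta=0.4000
After 2 (thin lens f=40): x=2.8000 theta=0.3300
After 3 (propagate distance d=29): x=12.3700 theta=0.3300
After 4 (thin lens f=19): x=12.3700 theta=-61/190 (≈-0.3211)
After 5 (propagate distance d=38): x=0.1700 theta=-61/190 (≈-0.3211)
After 6 (thin lens f=-49): x=0.1700 theta=-29567/93100 (≈-0.3176)
After 7 (propagate distance d=35 (to screen)): x=-72787/6650 (≈-10.9454) theta=-29567/93100 (≈-0.3176)
Rounded to 4 decimal places: x = -10.9454

Answer: -10.9454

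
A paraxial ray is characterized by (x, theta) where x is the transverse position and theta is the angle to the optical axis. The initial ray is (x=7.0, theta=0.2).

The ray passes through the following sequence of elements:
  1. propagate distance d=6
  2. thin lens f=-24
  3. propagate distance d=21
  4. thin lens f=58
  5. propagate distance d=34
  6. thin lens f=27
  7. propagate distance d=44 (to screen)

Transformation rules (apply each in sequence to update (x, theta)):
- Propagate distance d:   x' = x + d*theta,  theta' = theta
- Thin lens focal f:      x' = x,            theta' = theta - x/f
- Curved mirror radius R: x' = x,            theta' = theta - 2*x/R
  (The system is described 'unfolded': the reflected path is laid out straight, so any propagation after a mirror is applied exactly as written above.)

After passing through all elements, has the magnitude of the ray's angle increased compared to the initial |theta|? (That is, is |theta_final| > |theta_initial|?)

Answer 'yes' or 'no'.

Answer: yes

Derivation:
Initial: x=7.0000 theta=0.2000
After 1 (propagate distance d=6): x=8.2000 theta=0.2000
After 2 (thin lens f=-24): x=8.2000 theta=13/24 (≈0.5417)
After 3 (propagate distance d=21): x=19.5750 theta=13/24 (≈0.5417)
After 4 (thin lens f=58): x=19.5750 theta=49/240 (≈0.2042)
After 5 (propagate distance d=34): x=1591/60 (≈26.5167) theta=49/240 (≈0.2042)
After 6 (thin lens f=27): x=1591/60 (≈26.5167) theta=-5041/6480 (≈-0.7779)
After 7 (propagate distance d=44 (to screen)): x=-6247/810 (≈-7.7123) theta=-5041/6480 (≈-0.7779)
|theta_initial|=0.2000 |theta_final|=5041/6480 (≈0.7779) -> increased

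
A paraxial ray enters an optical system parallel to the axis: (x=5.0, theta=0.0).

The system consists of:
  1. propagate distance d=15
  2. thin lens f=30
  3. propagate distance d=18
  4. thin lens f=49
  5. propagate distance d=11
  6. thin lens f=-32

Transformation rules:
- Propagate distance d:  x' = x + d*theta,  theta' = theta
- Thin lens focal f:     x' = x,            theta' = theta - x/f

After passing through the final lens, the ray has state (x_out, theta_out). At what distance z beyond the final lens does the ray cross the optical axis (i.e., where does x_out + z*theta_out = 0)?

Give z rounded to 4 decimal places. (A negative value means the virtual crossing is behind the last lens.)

Answer: -1.3052

Derivation:
Initial: x=5.0000 theta=0.0000
After 1 (propagate distance d=15): x=5.0000 theta=0.0000
After 2 (thin lens f=30): x=5.0000 theta=-1/6 (≈-0.1667)
After 3 (propagate distance d=18): x=2.0000 theta=-1/6 (≈-0.1667)
After 4 (thin lens f=49): x=2.0000 theta=-61/294 (≈-0.2075)
After 5 (propagate distance d=11): x=-83/294 (≈-0.2823) theta=-61/294 (≈-0.2075)
After 6 (thin lens f=-32): x=-83/294 (≈-0.2823) theta=-2035/9408 (≈-0.2163)
z_focus = -x_out/theta_out = -(-83/294)/(-2035/9408) = -2656/2035 ≈ -1.3052
Rounded to 4 decimal places: z = -1.3052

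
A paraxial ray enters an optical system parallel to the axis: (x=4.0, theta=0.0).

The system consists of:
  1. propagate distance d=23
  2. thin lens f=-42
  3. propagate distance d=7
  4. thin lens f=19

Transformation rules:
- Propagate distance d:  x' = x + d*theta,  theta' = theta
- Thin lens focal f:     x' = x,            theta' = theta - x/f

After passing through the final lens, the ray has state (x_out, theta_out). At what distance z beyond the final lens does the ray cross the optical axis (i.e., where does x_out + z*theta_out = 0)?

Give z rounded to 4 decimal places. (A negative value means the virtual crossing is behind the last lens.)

Answer: 31.0333

Derivation:
Initial: x=4.0000 theta=0.0000
After 1 (propagate distance d=23): x=4.0000 theta=0.0000
After 2 (thin lens f=-42): x=4.0000 theta=2/21 (≈0.0952)
After 3 (propagate distance d=7): x=14/3 (≈4.6667) theta=2/21 (≈0.0952)
After 4 (thin lens f=19): x=14/3 (≈4.6667) theta=-20/133 (≈-0.1504)
z_focus = -x_out/theta_out = -(14/3)/(-20/133) = 931/30 ≈ 31.0333
Rounded to 4 decimal places: z = 31.0333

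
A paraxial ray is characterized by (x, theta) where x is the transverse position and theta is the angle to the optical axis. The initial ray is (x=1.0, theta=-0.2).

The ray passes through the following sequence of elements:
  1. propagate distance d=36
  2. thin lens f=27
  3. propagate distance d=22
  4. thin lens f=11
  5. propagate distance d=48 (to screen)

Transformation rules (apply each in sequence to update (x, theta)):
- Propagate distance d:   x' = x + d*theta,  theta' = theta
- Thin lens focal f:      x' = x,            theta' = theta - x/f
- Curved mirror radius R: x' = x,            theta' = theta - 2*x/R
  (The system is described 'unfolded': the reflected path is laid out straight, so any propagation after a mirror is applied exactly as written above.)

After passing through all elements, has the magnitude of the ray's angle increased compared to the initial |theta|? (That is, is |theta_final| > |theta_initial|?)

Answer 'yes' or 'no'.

Initial: x=1.0000 theta=-0.2000
After 1 (propagate distance d=36): x=-6.2000 theta=-0.2000
After 2 (thin lens f=27): x=-6.2000 theta=4/135 (≈0.0296)
After 3 (propagate distance d=22): x=-749/135 (≈-5.5481) theta=4/135 (≈0.0296)
After 4 (thin lens f=11): x=-749/135 (≈-5.5481) theta=793/1485 (≈0.5340)
After 5 (propagate distance d=48 (to screen)): x=5965/297 (≈20.0842) theta=793/1485 (≈0.5340)
|theta_initial|=0.2000 |theta_final|=793/1485 (≈0.5340) -> increased

Answer: yes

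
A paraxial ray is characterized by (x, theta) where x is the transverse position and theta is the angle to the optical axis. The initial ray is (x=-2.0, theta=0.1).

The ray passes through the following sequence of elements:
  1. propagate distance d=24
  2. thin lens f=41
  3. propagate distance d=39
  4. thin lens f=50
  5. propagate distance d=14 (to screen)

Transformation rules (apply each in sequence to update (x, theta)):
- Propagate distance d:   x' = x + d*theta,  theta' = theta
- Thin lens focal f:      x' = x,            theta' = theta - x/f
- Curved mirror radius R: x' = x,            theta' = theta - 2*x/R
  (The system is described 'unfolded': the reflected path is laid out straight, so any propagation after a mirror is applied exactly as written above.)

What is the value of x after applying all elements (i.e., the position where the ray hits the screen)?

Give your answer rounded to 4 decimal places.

Initial: x=-2.0000 theta=0.1000
After 1 (propagate distance d=24): x=0.4000 theta=0.1000
After 2 (thin lens f=41): x=0.4000 theta=37/410 (≈0.0902)
After 3 (propagate distance d=39): x=1607/410 (≈3.9195) theta=37/410 (≈0.0902)
After 4 (thin lens f=50): x=1607/410 (≈3.9195) theta=243/20500 (≈0.0119)
After 5 (propagate distance d=14 (to screen)): x=20938/5125 (≈4.0855) theta=243/20500 (≈0.0119)
Rounded to 4 decimal places: x = 4.0855

Answer: 4.0855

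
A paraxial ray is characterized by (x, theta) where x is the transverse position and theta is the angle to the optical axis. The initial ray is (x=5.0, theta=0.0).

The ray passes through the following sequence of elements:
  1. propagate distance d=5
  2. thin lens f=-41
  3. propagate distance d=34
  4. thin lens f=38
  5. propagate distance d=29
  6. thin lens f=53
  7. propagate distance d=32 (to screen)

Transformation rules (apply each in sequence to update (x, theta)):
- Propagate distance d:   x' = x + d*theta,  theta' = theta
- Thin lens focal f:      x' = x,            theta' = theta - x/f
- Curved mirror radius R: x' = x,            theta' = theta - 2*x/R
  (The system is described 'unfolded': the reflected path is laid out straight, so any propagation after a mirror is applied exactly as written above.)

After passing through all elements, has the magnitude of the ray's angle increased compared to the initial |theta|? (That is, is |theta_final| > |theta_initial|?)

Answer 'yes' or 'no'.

Answer: yes

Derivation:
Initial: x=5.0000 theta=0.0000
After 1 (propagate distance d=5): x=5.0000 theta=0.0000
After 2 (thin lens f=-41): x=5.0000 theta=5/41 (≈0.1220)
After 3 (propagate distance d=34): x=375/41 (≈9.1463) theta=5/41 (≈0.1220)
After 4 (thin lens f=38): x=375/41 (≈9.1463) theta=-185/1558 (≈-0.1187)
After 5 (propagate distance d=29): x=8885/1558 (≈5.7028) theta=-185/1558 (≈-0.1187)
After 6 (thin lens f=53): x=8885/1558 (≈5.7028) theta=-9345/41287 (≈-0.2263)
After 7 (propagate distance d=32 (to screen)): x=-127175/82574 (≈-1.5401) theta=-9345/41287 (≈-0.2263)
|theta_initial|=0.0000 |theta_final|=9345/41287 (≈0.2263) -> increased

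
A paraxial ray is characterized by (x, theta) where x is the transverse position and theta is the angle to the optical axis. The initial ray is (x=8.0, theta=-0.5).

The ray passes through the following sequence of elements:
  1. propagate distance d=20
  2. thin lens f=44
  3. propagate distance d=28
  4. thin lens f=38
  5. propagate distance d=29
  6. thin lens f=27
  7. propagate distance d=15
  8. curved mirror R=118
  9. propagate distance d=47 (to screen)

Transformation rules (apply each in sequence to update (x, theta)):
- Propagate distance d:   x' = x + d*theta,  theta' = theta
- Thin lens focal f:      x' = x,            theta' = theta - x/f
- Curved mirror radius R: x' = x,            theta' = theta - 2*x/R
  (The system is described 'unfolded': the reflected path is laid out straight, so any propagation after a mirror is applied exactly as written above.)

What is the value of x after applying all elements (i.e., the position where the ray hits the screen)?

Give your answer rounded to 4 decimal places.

Initial: x=8.0000 theta=-0.5000
After 1 (propagate distance d=20): x=-2.0000 theta=-0.5000
After 2 (thin lens f=44): x=-2.0000 theta=-5/11 (≈-0.4545)
After 3 (propagate distance d=28): x=-162/11 (≈-14.7273) theta=-5/11 (≈-0.4545)
After 4 (thin lens f=38): x=-162/11 (≈-14.7273) theta=-14/209 (≈-0.0670)
After 5 (propagate distance d=29): x=-3484/209 (≈-16.6699) theta=-14/209 (≈-0.0670)
After 6 (thin lens f=27): x=-3484/209 (≈-16.6699) theta=3106/5643 (≈0.5504)
After 7 (propagate distance d=15): x=-15826/1881 (≈-8.4136) theta=3106/5643 (≈0.5504)
After 8 (curved mirror R=118): x=-15826/1881 (≈-8.4136) theta=230732/332937 (≈0.6930)
After 9 (propagate distance d=47 (to screen)): x=8043202/332937 (≈24.1583) theta=230732/332937 (≈0.6930)
Rounded to 4 decimal places: x = 24.1583

Answer: 24.1583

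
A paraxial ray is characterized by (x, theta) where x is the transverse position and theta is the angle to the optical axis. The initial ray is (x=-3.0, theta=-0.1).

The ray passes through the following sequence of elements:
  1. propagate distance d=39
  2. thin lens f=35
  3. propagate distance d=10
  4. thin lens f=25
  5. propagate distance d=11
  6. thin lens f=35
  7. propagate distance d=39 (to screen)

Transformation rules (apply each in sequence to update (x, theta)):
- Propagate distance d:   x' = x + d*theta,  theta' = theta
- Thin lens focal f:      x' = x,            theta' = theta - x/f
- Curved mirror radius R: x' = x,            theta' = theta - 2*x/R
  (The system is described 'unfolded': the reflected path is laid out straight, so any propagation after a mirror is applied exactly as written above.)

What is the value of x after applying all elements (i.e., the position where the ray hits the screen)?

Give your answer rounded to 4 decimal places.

Answer: 13.2944

Derivation:
Initial: x=-3.0000 theta=-0.1000
After 1 (propagate distance d=39): x=-6.9000 theta=-0.1000
After 2 (thin lens f=35): x=-6.9000 theta=17/175 (≈0.0971)
After 3 (propagate distance d=10): x=-83/14 (≈-5.9286) theta=17/175 (≈0.0971)
After 4 (thin lens f=25): x=-83/14 (≈-5.9286) theta=117/350 (≈0.3343)
After 5 (propagate distance d=11): x=-394/175 (≈-2.2514) theta=117/350 (≈0.3343)
After 6 (thin lens f=35): x=-394/175 (≈-2.2514) theta=4883/12250 (≈0.3986)
After 7 (propagate distance d=39 (to screen)): x=162857/12250 (≈13.2944) theta=4883/12250 (≈0.3986)
Rounded to 4 decimal places: x = 13.2944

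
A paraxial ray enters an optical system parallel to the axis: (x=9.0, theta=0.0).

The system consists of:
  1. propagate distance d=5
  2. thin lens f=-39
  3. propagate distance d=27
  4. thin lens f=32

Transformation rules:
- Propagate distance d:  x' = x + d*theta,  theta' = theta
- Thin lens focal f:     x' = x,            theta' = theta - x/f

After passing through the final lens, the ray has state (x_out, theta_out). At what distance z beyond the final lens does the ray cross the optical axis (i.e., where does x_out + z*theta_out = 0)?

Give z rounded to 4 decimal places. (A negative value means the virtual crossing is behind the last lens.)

Initial: x=9.0000 theta=0.0000
After 1 (propagate distance d=5): x=9.0000 theta=0.0000
After 2 (thin lens f=-39): x=9.0000 theta=3/13 (≈0.2308)
After 3 (propagate distance d=27): x=198/13 (≈15.2308) theta=3/13 (≈0.2308)
After 4 (thin lens f=32): x=198/13 (≈15.2308) theta=-51/208 (≈-0.2452)
z_focus = -x_out/theta_out = -(198/13)/(-51/208) = 1056/17 ≈ 62.1176
Rounded to 4 decimal places: z = 62.1176

Answer: 62.1176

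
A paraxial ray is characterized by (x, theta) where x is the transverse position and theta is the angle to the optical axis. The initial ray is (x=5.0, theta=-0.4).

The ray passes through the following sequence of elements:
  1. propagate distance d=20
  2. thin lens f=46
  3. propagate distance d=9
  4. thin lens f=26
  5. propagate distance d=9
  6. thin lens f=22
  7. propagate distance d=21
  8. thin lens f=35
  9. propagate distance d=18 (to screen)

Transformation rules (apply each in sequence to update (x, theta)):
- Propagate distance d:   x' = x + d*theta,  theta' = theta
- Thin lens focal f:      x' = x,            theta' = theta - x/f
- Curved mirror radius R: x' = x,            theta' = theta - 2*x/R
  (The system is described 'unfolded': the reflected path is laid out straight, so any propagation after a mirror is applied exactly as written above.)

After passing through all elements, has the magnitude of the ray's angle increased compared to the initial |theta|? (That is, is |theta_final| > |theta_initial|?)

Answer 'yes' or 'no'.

Initial: x=5.0000 theta=-0.4000
After 1 (propagate distance d=20): x=-3.0000 theta=-0.4000
After 2 (thin lens f=46): x=-3.0000 theta=-77/230 (≈-0.3348)
After 3 (propagate distance d=9): x=-1383/230 (≈-6.0130) theta=-77/230 (≈-0.3348)
After 4 (thin lens f=26): x=-1383/230 (≈-6.0130) theta=-619/5980 (≈-0.1035)
After 5 (propagate distance d=9): x=-41529/5980 (≈-6.9446) theta=-619/5980 (≈-0.1035)
After 6 (thin lens f=22): x=-41529/5980 (≈-6.9446) theta=2147/10120 (≈0.2122)
After 7 (propagate distance d=21): x=-327507/131560 (≈-2.4894) theta=2147/10120 (≈0.2122)
After 8 (thin lens f=35): x=-327507/131560 (≈-2.4894) theta=163049/575575 (≈0.2833)
After 9 (propagate distance d=18 (to screen)): x=12016311/4604600 (≈2.6096) theta=163049/575575 (≈0.2833)
|theta_initial|=0.4000 |theta_final|=163049/575575 (≈0.2833) -> not increased

Answer: no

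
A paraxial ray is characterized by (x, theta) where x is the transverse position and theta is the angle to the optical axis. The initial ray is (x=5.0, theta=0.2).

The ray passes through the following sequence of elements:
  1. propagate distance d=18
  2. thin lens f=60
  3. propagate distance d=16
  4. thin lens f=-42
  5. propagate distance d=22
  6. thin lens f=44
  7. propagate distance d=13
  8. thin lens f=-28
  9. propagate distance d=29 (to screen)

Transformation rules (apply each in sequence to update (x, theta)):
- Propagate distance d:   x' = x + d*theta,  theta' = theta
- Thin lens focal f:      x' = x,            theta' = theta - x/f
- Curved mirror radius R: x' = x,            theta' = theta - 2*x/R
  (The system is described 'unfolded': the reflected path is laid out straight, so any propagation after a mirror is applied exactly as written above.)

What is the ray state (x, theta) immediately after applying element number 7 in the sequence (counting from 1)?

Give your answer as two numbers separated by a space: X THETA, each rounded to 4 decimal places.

Initial: x=5.0000 theta=0.2000
After 1 (propagate distance d=18): x=8.6000 theta=0.2000
After 2 (thin lens f=60): x=8.6000 theta=17/300 (≈0.0567)
After 3 (propagate distance d=16): x=713/75 (≈9.5067) theta=17/300 (≈0.0567)
After 4 (thin lens f=-42): x=713/75 (≈9.5067) theta=1783/6300 (≈0.2830)
After 5 (propagate distance d=22): x=49559/3150 (≈15.7330) theta=1783/6300 (≈0.2830)
After 6 (thin lens f=44): x=49559/3150 (≈15.7330) theta=-10333/138600 (≈-0.0746)
After 7 (propagate distance d=13): x=227363/15400 (≈14.7638) theta=-10333/138600 (≈-0.0746)
Rounded to 4 decimal places: x = 14.7638, theta = -0.0746

Answer: 14.7638 -0.0746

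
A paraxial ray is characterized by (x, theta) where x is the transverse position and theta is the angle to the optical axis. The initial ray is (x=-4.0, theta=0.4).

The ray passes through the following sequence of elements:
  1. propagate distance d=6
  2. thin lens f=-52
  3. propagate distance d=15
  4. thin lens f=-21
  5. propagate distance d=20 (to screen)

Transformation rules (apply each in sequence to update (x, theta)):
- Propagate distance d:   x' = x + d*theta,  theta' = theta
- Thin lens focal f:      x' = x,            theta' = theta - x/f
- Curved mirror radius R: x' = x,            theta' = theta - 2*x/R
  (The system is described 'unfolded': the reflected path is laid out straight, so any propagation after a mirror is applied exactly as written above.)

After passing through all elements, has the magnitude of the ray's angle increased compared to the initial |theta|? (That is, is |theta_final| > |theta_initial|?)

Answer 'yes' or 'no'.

Initial: x=-4.0000 theta=0.4000
After 1 (propagate distance d=6): x=-1.6000 theta=0.4000
After 2 (thin lens f=-52): x=-1.6000 theta=24/65 (≈0.3692)
After 3 (propagate distance d=15): x=256/65 (≈3.9385) theta=24/65 (≈0.3692)
After 4 (thin lens f=-21): x=256/65 (≈3.9385) theta=152/273 (≈0.5568)
After 5 (propagate distance d=20 (to screen)): x=20576/1365 (≈15.0740) theta=152/273 (≈0.5568)
|theta_initial|=0.4000 |theta_final|=152/273 (≈0.5568) -> increased

Answer: yes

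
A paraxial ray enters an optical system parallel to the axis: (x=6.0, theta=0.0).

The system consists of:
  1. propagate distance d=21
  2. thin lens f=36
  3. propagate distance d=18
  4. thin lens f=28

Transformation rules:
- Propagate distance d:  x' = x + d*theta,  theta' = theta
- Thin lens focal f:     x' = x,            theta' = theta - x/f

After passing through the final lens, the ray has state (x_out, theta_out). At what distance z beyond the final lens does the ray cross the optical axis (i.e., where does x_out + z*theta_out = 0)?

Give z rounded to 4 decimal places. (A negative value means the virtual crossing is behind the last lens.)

Initial: x=6.0000 theta=0.0000
After 1 (propagate distance d=21): x=6.0000 theta=0.0000
After 2 (thin lens f=36): x=6.0000 theta=-1/6 (≈-0.1667)
After 3 (propagate distance d=18): x=3.0000 theta=-1/6 (≈-0.1667)
After 4 (thin lens f=28): x=3.0000 theta=-23/84 (≈-0.2738)
z_focus = -x_out/theta_out = -(3.0000)/(-23/84) = 252/23 ≈ 10.9565
Rounded to 4 decimal places: z = 10.9565

Answer: 10.9565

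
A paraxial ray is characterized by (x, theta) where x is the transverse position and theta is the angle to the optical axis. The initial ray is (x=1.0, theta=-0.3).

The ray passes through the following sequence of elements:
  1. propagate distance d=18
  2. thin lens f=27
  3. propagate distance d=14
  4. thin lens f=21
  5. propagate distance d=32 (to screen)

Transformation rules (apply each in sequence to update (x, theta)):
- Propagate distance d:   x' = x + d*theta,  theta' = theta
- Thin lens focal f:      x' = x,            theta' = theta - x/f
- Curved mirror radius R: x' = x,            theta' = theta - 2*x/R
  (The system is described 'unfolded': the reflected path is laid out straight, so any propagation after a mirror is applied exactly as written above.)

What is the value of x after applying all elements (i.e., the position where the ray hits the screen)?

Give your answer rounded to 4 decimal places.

Initial: x=1.0000 theta=-0.3000
After 1 (propagate distance d=18): x=-4.4000 theta=-0.3000
After 2 (thin lens f=27): x=-4.4000 theta=-37/270 (≈-0.1370)
After 3 (propagate distance d=14): x=-853/135 (≈-6.3185) theta=-37/270 (≈-0.1370)
After 4 (thin lens f=21): x=-853/135 (≈-6.3185) theta=929/5670 (≈0.1638)
After 5 (propagate distance d=32 (to screen)): x=-3049/2835 (≈-1.0755) theta=929/5670 (≈0.1638)
Rounded to 4 decimal places: x = -1.0755

Answer: -1.0755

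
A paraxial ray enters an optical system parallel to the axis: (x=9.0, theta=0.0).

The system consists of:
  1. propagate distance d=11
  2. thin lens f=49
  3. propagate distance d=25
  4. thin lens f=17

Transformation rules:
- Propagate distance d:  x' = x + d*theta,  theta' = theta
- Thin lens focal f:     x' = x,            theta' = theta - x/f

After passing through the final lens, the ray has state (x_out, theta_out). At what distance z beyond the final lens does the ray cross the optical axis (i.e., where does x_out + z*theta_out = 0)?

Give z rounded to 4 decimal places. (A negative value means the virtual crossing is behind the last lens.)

Initial: x=9.0000 theta=0.0000
After 1 (propagate distance d=11): x=9.0000 theta=0.0000
After 2 (thin lens f=49): x=9.0000 theta=-9/49 (≈-0.1837)
After 3 (propagate distance d=25): x=216/49 (≈4.4082) theta=-9/49 (≈-0.1837)
After 4 (thin lens f=17): x=216/49 (≈4.4082) theta=-369/833 (≈-0.4430)
z_focus = -x_out/theta_out = -(216/49)/(-369/833) = 408/41 ≈ 9.9512
Rounded to 4 decimal places: z = 9.9512

Answer: 9.9512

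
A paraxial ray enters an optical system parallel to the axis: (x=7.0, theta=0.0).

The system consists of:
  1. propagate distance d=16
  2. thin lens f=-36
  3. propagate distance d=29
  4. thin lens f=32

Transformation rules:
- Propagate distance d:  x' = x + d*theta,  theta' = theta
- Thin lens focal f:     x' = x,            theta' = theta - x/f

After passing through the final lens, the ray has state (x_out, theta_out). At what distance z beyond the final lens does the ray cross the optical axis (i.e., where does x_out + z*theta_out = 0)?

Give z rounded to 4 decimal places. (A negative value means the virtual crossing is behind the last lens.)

Answer: 63.0303

Derivation:
Initial: x=7.0000 theta=0.0000
After 1 (propagate distance d=16): x=7.0000 theta=0.0000
After 2 (thin lens f=-36): x=7.0000 theta=7/36 (≈0.1944)
After 3 (propagate distance d=29): x=455/36 (≈12.6389) theta=7/36 (≈0.1944)
After 4 (thin lens f=32): x=455/36 (≈12.6389) theta=-77/384 (≈-0.2005)
z_focus = -x_out/theta_out = -(455/36)/(-77/384) = 2080/33 ≈ 63.0303
Rounded to 4 decimal places: z = 63.0303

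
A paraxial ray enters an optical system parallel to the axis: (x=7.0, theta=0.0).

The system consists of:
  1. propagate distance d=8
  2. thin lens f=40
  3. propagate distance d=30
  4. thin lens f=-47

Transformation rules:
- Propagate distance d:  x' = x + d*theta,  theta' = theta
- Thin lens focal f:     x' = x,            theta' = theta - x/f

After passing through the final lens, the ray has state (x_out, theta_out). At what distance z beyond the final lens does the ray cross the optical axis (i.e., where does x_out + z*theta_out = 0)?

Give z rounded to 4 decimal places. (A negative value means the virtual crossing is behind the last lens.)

Initial: x=7.0000 theta=0.0000
After 1 (propagate distance d=8): x=7.0000 theta=0.0000
After 2 (thin lens f=40): x=7.0000 theta=-0.1750
After 3 (propagate distance d=30): x=1.7500 theta=-0.1750
After 4 (thin lens f=-47): x=1.7500 theta=-259/1880 (≈-0.1378)
z_focus = -x_out/theta_out = -(1.7500)/(-259/1880) = 470/37 ≈ 12.7027
Rounded to 4 decimal places: z = 12.7027

Answer: 12.7027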